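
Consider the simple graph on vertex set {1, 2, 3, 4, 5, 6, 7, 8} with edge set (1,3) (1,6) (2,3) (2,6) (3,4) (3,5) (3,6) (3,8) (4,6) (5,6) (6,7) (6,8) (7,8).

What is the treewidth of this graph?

2

A width-2 tree decomposition is:
Bags: B1 = {1, 3, 6}  B2 = {3, 4, 6}  B3 = {3, 6, 8}  B4 = {3, 5, 6}  B5 = {2, 3, 6}  B6 = {6, 7, 8}
Tree: B1–B2, B1–B3, B3–B4, B4–B5, B3–B6
Every bag has size at most 3, so the width is 3 − 1 = 2 and tw(G) ≤ 2. For the lower bound, the 3 vertices {1, 3, 6} are pairwise adjacent, and any tree decomposition puts a clique entirely inside one bag — forcing width ≥ 2. Therefore the treewidth is 2.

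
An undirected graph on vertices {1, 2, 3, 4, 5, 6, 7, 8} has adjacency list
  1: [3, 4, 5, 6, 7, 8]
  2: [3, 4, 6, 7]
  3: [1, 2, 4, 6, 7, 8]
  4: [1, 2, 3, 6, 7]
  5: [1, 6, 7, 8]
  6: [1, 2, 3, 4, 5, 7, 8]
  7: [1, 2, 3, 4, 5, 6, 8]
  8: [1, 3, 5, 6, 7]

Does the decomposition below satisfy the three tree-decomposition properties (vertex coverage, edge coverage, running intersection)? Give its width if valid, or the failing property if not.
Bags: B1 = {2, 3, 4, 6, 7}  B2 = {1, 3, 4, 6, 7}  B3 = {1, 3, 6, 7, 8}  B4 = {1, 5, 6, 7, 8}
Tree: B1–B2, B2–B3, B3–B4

Vertex coverage: the bags together contain {1, 2, 3, 4, 5, 6, 7, 8}, the full vertex set. Edge coverage: each edge of G has both endpoints in at least one bag. Running intersection: for every vertex, the bags containing it form a connected subtree. All three properties hold, so this is a valid tree decomposition of width max|bag| − 1 = 4, and hence tw(G) ≤ 4.

Yes; width 4.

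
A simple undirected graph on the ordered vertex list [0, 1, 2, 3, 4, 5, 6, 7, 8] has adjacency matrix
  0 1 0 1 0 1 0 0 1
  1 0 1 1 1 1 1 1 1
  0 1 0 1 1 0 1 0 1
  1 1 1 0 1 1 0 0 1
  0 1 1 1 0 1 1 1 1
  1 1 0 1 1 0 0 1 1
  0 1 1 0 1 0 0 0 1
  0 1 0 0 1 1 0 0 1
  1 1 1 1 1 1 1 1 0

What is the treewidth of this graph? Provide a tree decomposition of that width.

Every bag has size at most 5, so the width is 5 − 1 = 4 and tw(G) ≤ 4. Conversely, {0, 1, 3, 5, 8} is a clique of size 5, and the vertices of any clique must share a bag in every tree decomposition; so some bag has ≥ 5 vertices and tw(G) ≥ 4. Combining the bounds, tw(G) = 4.

Treewidth 4.
Bags: B1 = {1, 3, 4, 5, 8}  B2 = {1, 2, 3, 4, 8}  B3 = {1, 2, 4, 6, 8}  B4 = {1, 4, 5, 7, 8}  B5 = {0, 1, 3, 5, 8}
Tree: B1–B2, B2–B3, B1–B4, B1–B5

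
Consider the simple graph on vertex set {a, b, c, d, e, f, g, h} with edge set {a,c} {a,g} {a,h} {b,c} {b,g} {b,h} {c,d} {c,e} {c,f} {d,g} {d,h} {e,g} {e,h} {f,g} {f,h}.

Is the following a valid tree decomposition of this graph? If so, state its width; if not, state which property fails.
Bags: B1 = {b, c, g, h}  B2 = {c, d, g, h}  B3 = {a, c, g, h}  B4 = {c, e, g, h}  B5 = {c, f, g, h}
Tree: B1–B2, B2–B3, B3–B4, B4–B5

Checking the three conditions: (i) the bags cover all of {a, b, c, d, e, f, g, h}; (ii) for each edge, some bag contains both endpoints; (iii) the bags containing any fixed vertex form a subtree. All hold, so the decomposition is valid with width 4 − 1 = 3.

Yes; width 3.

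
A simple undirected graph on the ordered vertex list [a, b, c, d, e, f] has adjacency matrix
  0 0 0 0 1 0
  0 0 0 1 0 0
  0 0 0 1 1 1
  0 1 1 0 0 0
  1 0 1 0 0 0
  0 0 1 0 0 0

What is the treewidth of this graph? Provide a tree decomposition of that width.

The largest bag has 2 vertices, giving width 1; this decomposition certifies tw(G) ≤ 1. G has an edge, so its treewidth is at least 1. Therefore the treewidth is 1.

Treewidth 1.
Bags: B1 = {c, d}  B2 = {c, e}  B3 = {b, d}  B4 = {a, e}  B5 = {c, f}
Tree: B1–B2, B1–B3, B2–B4, B1–B5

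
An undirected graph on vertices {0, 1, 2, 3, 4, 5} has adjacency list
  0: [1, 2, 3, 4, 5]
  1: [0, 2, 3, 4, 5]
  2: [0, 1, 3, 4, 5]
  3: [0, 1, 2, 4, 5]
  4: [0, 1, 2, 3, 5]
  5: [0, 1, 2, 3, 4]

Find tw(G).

5

A width-5 tree decomposition is:
Bags: B1 = {0, 1, 2, 3, 4, 5}
Tree: (single bag)
A single bag containing all 6 vertices is trivially a valid decomposition of width 5. Conversely, {0, 1, 2, 3, 4, 5} is a clique of size 6, and the vertices of any clique must share a bag in every tree decomposition; so some bag has ≥ 6 vertices and tw(G) ≥ 5. Therefore the treewidth is 5.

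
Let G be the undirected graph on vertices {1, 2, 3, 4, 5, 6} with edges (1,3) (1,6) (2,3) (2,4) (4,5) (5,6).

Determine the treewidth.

A width-2 tree decomposition is:
Bags: B1 = {1, 2, 3}  B2 = {1, 2, 6}  B3 = {2, 5, 6}  B4 = {2, 4, 5}
Tree: B1–B2, B2–B3, B3–B4
Each bag holds 3 vertices, so the decomposition has width 2, which upper-bounds the treewidth. The edges 2–3–1–6–5–4–2 form a cycle, so G is not a tree and its treewidth is at least 2. Combining the bounds, tw(G) = 2.

2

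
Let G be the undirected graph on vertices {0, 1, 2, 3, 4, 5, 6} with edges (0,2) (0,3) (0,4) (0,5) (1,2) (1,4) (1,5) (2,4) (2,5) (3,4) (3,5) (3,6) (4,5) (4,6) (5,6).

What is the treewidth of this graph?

A width-3 tree decomposition is:
Bags: B1 = {1, 2, 4, 5}  B2 = {0, 2, 4, 5}  B3 = {0, 3, 4, 5}  B4 = {3, 4, 5, 6}
Tree: B1–B2, B2–B3, B3–B4
Every bag has size at most 4, so the width is 4 − 1 = 3 and tw(G) ≤ 3. Conversely, {0, 2, 4, 5} is a clique of size 4, and the vertices of any clique must share a bag in every tree decomposition; so some bag has ≥ 4 vertices and tw(G) ≥ 3. Hence tw(G) = 3 exactly.

3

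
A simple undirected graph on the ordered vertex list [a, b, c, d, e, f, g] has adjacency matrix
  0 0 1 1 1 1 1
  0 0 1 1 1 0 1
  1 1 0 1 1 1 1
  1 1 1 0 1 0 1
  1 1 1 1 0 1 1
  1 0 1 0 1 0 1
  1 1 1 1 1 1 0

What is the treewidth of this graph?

4

A width-4 tree decomposition is:
Bags: B1 = {a, c, d, e, g}  B2 = {b, c, d, e, g}  B3 = {a, c, e, f, g}
Tree: B1–B2, B1–B3
Each bag holds 5 vertices, so the decomposition has width 4, which upper-bounds the treewidth. Conversely, {a, c, d, e, g} is a clique of size 5, and the vertices of any clique must share a bag in every tree decomposition; so some bag has ≥ 5 vertices and tw(G) ≥ 4. Hence tw(G) = 4 exactly.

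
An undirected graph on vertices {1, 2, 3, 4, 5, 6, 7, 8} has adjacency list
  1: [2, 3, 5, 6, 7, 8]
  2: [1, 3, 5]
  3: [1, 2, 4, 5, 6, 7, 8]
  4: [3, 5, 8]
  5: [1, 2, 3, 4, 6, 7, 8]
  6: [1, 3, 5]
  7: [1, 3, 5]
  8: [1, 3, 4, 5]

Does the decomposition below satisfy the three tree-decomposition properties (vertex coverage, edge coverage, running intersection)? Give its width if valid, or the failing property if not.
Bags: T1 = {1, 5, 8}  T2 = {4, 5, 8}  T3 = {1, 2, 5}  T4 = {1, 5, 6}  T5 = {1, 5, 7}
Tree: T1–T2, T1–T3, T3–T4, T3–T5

A tree decomposition must satisfy three properties: every vertex lies in some bag; for every edge, both endpoints lie together in some bag; and for every vertex, the bags containing it form a connected subtree. Here vertex 3 appears in no bag, so the decomposition is invalid.

No — vertex 3 appears in no bag.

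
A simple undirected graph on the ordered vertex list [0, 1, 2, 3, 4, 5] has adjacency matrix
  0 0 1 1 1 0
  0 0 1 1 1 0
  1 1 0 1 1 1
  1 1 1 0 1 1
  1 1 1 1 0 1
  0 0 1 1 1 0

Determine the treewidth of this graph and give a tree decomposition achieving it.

Treewidth 3.
One such decomposition:
Bags: B1 = {1, 2, 3, 4}  B2 = {2, 3, 4, 5}  B3 = {0, 2, 3, 4}
Tree: B1–B2, B2–B3

Every bag has size at most 4, so the width is 4 − 1 = 3 and tw(G) ≤ 3. Conversely, {0, 2, 3, 4} is a clique of size 4, and the vertices of any clique must share a bag in every tree decomposition; so some bag has ≥ 4 vertices and tw(G) ≥ 3. Hence tw(G) = 3 exactly.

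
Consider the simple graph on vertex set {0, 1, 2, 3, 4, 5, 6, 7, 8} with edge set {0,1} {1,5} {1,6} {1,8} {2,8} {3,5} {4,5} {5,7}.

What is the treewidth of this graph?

1

A width-1 tree decomposition is:
Bags: B1 = {1, 8}  B2 = {0, 1}  B3 = {1, 5}  B4 = {2, 8}  B5 = {1, 6}  B6 = {3, 5}  B7 = {5, 7}  B8 = {4, 5}
Tree: B1–B2, B2–B3, B1–B4, B1–B5, B3–B6, B3–B7, B6–B8
Each bag holds 2 vertices, so the decomposition has width 1, which upper-bounds the treewidth. G has an edge, so its treewidth is at least 1. The upper and lower bounds meet at 1, so that is the treewidth.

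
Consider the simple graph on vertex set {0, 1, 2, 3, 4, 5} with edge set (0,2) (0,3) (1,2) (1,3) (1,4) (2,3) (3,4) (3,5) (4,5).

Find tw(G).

A width-2 tree decomposition is:
Bags: B1 = {0, 2, 3}  B2 = {1, 2, 3}  B3 = {1, 3, 4}  B4 = {3, 4, 5}
Tree: B1–B2, B2–B3, B3–B4
Each bag holds 3 vertices, so the decomposition has width 2, which upper-bounds the treewidth. On the other hand G contains the 3-clique {0, 2, 3}. A clique must lie in a single bag of any decomposition, so no decomposition can have width below 2. Therefore the treewidth is 2.

2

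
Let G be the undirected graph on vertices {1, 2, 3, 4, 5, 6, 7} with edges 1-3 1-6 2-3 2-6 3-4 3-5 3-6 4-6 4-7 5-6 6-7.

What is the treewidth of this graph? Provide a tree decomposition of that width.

Treewidth 2.
One optimal decomposition is:
Bags: B1 = {3, 4, 6}  B2 = {2, 3, 6}  B3 = {3, 5, 6}  B4 = {4, 6, 7}  B5 = {1, 3, 6}
Tree: B1–B2, B2–B3, B1–B4, B3–B5

Every bag has size at most 3, so the width is 3 − 1 = 2 and tw(G) ≤ 2. Conversely, {1, 3, 6} is a clique of size 3, and the vertices of any clique must share a bag in every tree decomposition; so some bag has ≥ 3 vertices and tw(G) ≥ 2. Hence tw(G) = 2 exactly.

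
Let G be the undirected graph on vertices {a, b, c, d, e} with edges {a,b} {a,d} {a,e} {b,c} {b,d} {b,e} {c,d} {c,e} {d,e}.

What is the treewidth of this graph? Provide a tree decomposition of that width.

Treewidth 3.
One optimal decomposition is:
Bags: B1 = {b, c, d, e}  B2 = {a, b, d, e}
Tree: B1–B2

Each bag holds 4 vertices, so the decomposition has width 3, which upper-bounds the treewidth. Conversely, {b, c, d, e} is a clique of size 4, and the vertices of any clique must share a bag in every tree decomposition; so some bag has ≥ 4 vertices and tw(G) ≥ 3. The upper and lower bounds meet at 3, so that is the treewidth.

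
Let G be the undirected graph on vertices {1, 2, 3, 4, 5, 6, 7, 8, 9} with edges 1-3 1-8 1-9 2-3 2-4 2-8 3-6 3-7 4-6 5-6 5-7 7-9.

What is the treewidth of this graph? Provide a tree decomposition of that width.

Every bag has size at most 4, so the width is 4 − 1 = 3 and tw(G) ≤ 3. For the lower bound: the 4 vertex sets {5,7,9}, {1}, {3}, {2,4,6,8} are disjoint, each induces a connected subgraph, and every pair is joined by at least one edge of G. Contracting each set to a single vertex therefore yields K_{4} as a minor, and since treewidth is minor-monotone, tw(G) ≥ tw(K_{4}) = 3. Combining the bounds, tw(G) = 3.

Treewidth 3.
One optimal decomposition is:
Bags: B1 = {1, 5, 7, 9}  B2 = {1, 3, 5, 7}  B3 = {1, 3, 5, 6}  B4 = {1, 3, 6, 8}  B5 = {2, 3, 6, 8}  B6 = {2, 4, 6, 8}
Tree: B1–B2, B2–B3, B3–B4, B4–B5, B5–B6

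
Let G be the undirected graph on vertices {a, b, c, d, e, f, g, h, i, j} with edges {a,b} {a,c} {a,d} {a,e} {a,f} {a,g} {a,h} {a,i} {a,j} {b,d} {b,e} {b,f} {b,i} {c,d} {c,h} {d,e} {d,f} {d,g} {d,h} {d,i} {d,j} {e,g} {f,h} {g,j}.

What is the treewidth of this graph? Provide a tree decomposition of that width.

The largest bag has 4 vertices, giving width 3; this decomposition certifies tw(G) ≤ 3. For the lower bound, the 4 vertices {a, d, g, j} are pairwise adjacent, and any tree decomposition puts a clique entirely inside one bag — forcing width ≥ 3. Hence tw(G) = 3 exactly.

Treewidth 3.
One optimal decomposition is:
Bags: B1 = {a, b, d, e}  B2 = {a, b, d, f}  B3 = {a, b, d, i}  B4 = {a, d, f, h}  B5 = {a, d, e, g}  B6 = {a, c, d, h}  B7 = {a, d, g, j}
Tree: B1–B2, B2–B3, B2–B4, B1–B5, B4–B6, B5–B7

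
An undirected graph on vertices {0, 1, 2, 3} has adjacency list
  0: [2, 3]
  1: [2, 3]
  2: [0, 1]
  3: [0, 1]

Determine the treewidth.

2

A width-2 tree decomposition is:
Bags: B1 = {0, 1, 3}  B2 = {0, 1, 2}
Tree: B1–B2
Every bag has size at most 3, so the width is 3 − 1 = 2 and tw(G) ≤ 2. Since 0–3–1–2–0 is a cycle in G, G is not acyclic. Forests are exactly the graphs of treewidth ≤ 1, so tw(G) ≥ 2. Therefore the treewidth is 2.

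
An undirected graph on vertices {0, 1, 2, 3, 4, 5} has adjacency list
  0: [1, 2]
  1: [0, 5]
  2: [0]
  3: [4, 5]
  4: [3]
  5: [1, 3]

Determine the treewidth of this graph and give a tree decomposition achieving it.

Every bag has size at most 2, so the width is 2 − 1 = 1 and tw(G) ≤ 1. G has an edge, so its treewidth is at least 1. The upper and lower bounds meet at 1, so that is the treewidth.

Treewidth 1.
Bags: B1 = {3, 4}  B2 = {3, 5}  B3 = {1, 5}  B4 = {0, 1}  B5 = {0, 2}
Tree: B1–B2, B2–B3, B3–B4, B4–B5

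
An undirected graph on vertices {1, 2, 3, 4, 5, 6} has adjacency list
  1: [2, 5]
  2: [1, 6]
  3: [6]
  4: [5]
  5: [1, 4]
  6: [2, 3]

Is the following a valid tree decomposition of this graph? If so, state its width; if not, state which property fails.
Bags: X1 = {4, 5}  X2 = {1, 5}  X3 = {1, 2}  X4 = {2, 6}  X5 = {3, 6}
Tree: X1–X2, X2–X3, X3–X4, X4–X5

Yes; width 1.

Checking the three conditions: (i) the bags cover all of {1, 2, 3, 4, 5, 6}; (ii) for each edge, some bag contains both endpoints; (iii) the bags containing any fixed vertex form a subtree. All hold, so the decomposition is valid with width 2 − 1 = 1.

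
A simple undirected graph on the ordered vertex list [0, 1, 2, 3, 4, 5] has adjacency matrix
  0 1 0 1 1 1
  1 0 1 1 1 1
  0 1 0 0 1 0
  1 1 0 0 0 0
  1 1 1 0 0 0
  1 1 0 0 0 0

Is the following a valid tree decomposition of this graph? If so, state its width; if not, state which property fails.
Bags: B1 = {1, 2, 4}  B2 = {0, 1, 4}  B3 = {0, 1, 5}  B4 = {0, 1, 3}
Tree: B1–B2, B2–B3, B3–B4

Vertex coverage: the bags together contain {0, 1, 2, 3, 4, 5}, the full vertex set. Edge coverage: each edge of G has both endpoints in at least one bag. Running intersection: for every vertex, the bags containing it form a connected subtree. All three properties hold, so this is a valid tree decomposition of width max|bag| − 1 = 2, and hence tw(G) ≤ 2.

Yes; width 2.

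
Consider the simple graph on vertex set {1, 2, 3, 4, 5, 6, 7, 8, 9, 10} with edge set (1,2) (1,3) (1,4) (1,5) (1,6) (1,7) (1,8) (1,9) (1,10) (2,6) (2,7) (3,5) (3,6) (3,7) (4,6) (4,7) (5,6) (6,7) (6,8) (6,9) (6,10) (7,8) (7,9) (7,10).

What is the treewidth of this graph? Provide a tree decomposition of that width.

Every bag has size at most 4, so the width is 4 − 1 = 3 and tw(G) ≤ 3. Conversely, {1, 3, 5, 6} is a clique of size 4, and the vertices of any clique must share a bag in every tree decomposition; so some bag has ≥ 4 vertices and tw(G) ≥ 3. Hence tw(G) = 3 exactly.

Treewidth 3.
One optimal decomposition is:
Bags: B1 = {1, 3, 6, 7}  B2 = {1, 6, 7, 10}  B3 = {1, 6, 7, 9}  B4 = {1, 2, 6, 7}  B5 = {1, 6, 7, 8}  B6 = {1, 3, 5, 6}  B7 = {1, 4, 6, 7}
Tree: B1–B2, B1–B3, B2–B4, B1–B5, B1–B6, B2–B7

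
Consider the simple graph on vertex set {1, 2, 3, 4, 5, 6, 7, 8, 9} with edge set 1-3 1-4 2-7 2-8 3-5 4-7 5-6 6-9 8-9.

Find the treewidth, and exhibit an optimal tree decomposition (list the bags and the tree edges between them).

Treewidth 2.
One optimal decomposition is:
Bags: B1 = {2, 8, 9}  B2 = {2, 7, 9}  B3 = {4, 7, 9}  B4 = {1, 4, 9}  B5 = {1, 3, 9}  B6 = {3, 5, 9}  B7 = {5, 6, 9}
Tree: B1–B2, B2–B3, B3–B4, B4–B5, B5–B6, B6–B7

The largest bag has 3 vertices, giving width 2; this decomposition certifies tw(G) ≤ 2. The edges 9–8–2–7–4–1–3–5–6–9 form a cycle, so G is not a tree and its treewidth is at least 2. Combining the bounds, tw(G) = 2.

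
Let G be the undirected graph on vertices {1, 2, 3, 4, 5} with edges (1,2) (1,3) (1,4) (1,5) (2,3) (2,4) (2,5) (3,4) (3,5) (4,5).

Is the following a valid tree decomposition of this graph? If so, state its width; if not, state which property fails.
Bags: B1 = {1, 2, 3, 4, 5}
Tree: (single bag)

Yes; width 4.

Vertex coverage: the bags together contain {1, 2, 3, 4, 5}, the full vertex set. Edge coverage: each edge of G has both endpoints in at least one bag. Running intersection: for every vertex, the bags containing it form a connected subtree. All three properties hold, so this is a valid tree decomposition of width max|bag| − 1 = 4, and hence tw(G) ≤ 4.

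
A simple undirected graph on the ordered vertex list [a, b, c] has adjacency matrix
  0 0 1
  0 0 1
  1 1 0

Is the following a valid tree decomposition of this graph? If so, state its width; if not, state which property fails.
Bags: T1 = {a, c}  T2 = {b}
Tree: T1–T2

No — edge (c,b) lies in no bag.

A tree decomposition must satisfy three properties: every vertex lies in some bag; for every edge, both endpoints lie together in some bag; and for every vertex, the bags containing it form a connected subtree. Here edge (c,b) lies in no bag, so the decomposition is invalid.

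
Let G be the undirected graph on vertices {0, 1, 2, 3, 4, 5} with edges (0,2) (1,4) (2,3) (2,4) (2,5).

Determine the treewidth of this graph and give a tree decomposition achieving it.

Treewidth 1.
One optimal decomposition is:
Bags: B1 = {2, 4}  B2 = {0, 2}  B3 = {2, 3}  B4 = {1, 4}  B5 = {2, 5}
Tree: B1–B2, B2–B3, B1–B4, B2–B5

Every bag has size at most 2, so the width is 2 − 1 = 1 and tw(G) ≤ 1. Since G has at least one edge (e.g. 4–2), it is not an edgeless graph, so tw(G) ≥ 1. The upper and lower bounds meet at 1, so that is the treewidth.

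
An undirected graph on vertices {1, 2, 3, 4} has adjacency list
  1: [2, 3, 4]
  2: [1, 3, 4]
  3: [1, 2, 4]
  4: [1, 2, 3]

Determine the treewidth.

A width-3 tree decomposition is:
Bags: B1 = {1, 2, 3, 4}
Tree: (single bag)
With just one bag of size 4, the width is 4 − 1 = 3, so tw(G) ≤ 3. On the other hand G contains the 4-clique {1, 2, 3, 4}. A clique must lie in a single bag of any decomposition, so no decomposition can have width below 3. Therefore the treewidth is 3.

3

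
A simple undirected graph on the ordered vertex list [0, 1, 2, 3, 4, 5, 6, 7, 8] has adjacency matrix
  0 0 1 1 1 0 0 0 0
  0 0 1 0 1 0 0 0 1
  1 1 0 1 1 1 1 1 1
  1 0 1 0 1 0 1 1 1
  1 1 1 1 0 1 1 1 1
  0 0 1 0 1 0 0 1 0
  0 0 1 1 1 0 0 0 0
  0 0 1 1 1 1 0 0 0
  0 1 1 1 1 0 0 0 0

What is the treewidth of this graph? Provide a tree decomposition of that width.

Treewidth 3.
Bags: B1 = {2, 3, 4, 8}  B2 = {2, 3, 4, 7}  B3 = {0, 2, 3, 4}  B4 = {2, 4, 5, 7}  B5 = {2, 3, 4, 6}  B6 = {1, 2, 4, 8}
Tree: B1–B2, B2–B3, B2–B4, B2–B5, B1–B6

Each bag holds 4 vertices, so the decomposition has width 3, which upper-bounds the treewidth. For the lower bound, the 4 vertices {1, 2, 4, 8} are pairwise adjacent, and any tree decomposition puts a clique entirely inside one bag — forcing width ≥ 3. The upper and lower bounds meet at 3, so that is the treewidth.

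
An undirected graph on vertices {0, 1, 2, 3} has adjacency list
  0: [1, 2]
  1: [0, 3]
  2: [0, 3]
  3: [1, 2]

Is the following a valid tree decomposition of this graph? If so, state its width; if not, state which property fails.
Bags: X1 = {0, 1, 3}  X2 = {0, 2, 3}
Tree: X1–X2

Yes; width 2.

Checking the three conditions: (i) the bags cover all of {0, 1, 2, 3}; (ii) for each edge, some bag contains both endpoints; (iii) the bags containing any fixed vertex form a subtree. All hold, so the decomposition is valid with width 3 − 1 = 2.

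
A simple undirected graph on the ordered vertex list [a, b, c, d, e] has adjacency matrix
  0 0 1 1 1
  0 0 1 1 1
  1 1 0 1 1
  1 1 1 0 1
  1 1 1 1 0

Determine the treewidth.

3

A width-3 tree decomposition is:
Bags: B1 = {b, c, d, e}  B2 = {a, c, d, e}
Tree: B1–B2
The largest bag has 4 vertices, giving width 3; this decomposition certifies tw(G) ≤ 3. Conversely, {a, c, d, e} is a clique of size 4, and the vertices of any clique must share a bag in every tree decomposition; so some bag has ≥ 4 vertices and tw(G) ≥ 3. Therefore the treewidth is 3.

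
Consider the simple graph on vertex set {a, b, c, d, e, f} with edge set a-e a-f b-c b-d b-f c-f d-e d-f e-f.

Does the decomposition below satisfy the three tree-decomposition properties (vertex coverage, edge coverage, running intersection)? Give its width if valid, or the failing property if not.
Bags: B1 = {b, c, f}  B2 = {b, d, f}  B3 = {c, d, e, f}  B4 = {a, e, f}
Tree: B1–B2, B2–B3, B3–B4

No — bags containing vertex c are not connected in the tree.

A tree decomposition must satisfy three properties: every vertex lies in some bag; for every edge, both endpoints lie together in some bag; and for every vertex, the bags containing it form a connected subtree. Here bags containing vertex c are not connected in the tree, so the decomposition is invalid.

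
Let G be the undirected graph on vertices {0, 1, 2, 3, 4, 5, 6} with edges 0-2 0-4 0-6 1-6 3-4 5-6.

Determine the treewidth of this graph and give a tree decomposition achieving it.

Every bag has size at most 2, so the width is 2 − 1 = 1 and tw(G) ≤ 1. Since G has at least one edge (e.g. 1–6), it is not an edgeless graph, so tw(G) ≥ 1. Therefore the treewidth is 1.

Treewidth 1.
One such decomposition:
Bags: B1 = {1, 6}  B2 = {5, 6}  B3 = {0, 6}  B4 = {0, 2}  B5 = {0, 4}  B6 = {3, 4}
Tree: B1–B2, B1–B3, B3–B4, B4–B5, B5–B6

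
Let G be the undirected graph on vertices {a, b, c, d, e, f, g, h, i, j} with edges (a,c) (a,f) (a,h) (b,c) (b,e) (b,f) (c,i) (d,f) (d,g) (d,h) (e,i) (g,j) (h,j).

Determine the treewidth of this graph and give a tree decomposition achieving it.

Treewidth 2.
Bags: B1 = {g, h, j}  B2 = {d, g, h}  B3 = {a, d, h}  B4 = {a, d, f}  B5 = {a, c, f}  B6 = {b, c, f}  B7 = {b, c, i}  B8 = {b, e, i}
Tree: B1–B2, B2–B3, B3–B4, B4–B5, B5–B6, B6–B7, B7–B8

Each bag holds 3 vertices, so the decomposition has width 2, which upper-bounds the treewidth. For the lower bound, G contains the cycle j–g–d–h–j, so G is not a forest; only forests have treewidth ≤ 1, hence tw(G) ≥ 2. The upper and lower bounds meet at 2, so that is the treewidth.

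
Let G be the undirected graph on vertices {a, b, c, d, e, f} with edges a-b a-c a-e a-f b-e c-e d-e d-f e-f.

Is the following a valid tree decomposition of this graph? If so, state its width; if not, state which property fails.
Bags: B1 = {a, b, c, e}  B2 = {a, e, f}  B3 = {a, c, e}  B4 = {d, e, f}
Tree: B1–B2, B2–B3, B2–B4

No — bags containing vertex c are not connected in the tree.

A tree decomposition must satisfy three properties: every vertex lies in some bag; for every edge, both endpoints lie together in some bag; and for every vertex, the bags containing it form a connected subtree. Here bags containing vertex c are not connected in the tree, so the decomposition is invalid.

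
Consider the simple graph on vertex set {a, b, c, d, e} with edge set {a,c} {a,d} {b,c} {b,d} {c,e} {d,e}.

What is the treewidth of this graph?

2

A width-2 tree decomposition is:
Bags: B1 = {a, c, d}  B2 = {c, d, e}  B3 = {b, c, d}
Tree: B1–B2, B2–B3
Every bag has size at most 3, so the width is 3 − 1 = 2 and tw(G) ≤ 2. For the lower bound, G contains the cycle a–c–e–d–a, so G is not a forest; only forests have treewidth ≤ 1, hence tw(G) ≥ 2. Hence tw(G) = 2 exactly.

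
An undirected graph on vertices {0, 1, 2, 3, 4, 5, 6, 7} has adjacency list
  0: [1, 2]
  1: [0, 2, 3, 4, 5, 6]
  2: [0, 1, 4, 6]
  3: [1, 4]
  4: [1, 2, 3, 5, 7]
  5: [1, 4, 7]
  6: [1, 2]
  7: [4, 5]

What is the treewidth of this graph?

A width-2 tree decomposition is:
Bags: B1 = {1, 2, 4}  B2 = {1, 4, 5}  B3 = {1, 2, 6}  B4 = {0, 1, 2}  B5 = {4, 5, 7}  B6 = {1, 3, 4}
Tree: B1–B2, B1–B3, B1–B4, B2–B5, B1–B6
The largest bag has 3 vertices, giving width 2; this decomposition certifies tw(G) ≤ 2. For the lower bound, the 3 vertices {0, 1, 2} are pairwise adjacent, and any tree decomposition puts a clique entirely inside one bag — forcing width ≥ 2. The upper and lower bounds meet at 2, so that is the treewidth.

2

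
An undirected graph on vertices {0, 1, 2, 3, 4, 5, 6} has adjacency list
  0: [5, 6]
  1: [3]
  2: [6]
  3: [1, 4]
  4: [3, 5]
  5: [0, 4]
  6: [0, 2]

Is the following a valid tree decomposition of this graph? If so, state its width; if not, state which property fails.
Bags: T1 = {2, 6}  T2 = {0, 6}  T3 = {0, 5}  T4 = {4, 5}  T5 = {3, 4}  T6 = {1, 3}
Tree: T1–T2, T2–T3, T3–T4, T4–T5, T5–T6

Checking the three conditions: (i) the bags cover all of {0, 1, 2, 3, 4, 5, 6}; (ii) for each edge, some bag contains both endpoints; (iii) the bags containing any fixed vertex form a subtree. All hold, so the decomposition is valid with width 2 − 1 = 1.

Yes; width 1.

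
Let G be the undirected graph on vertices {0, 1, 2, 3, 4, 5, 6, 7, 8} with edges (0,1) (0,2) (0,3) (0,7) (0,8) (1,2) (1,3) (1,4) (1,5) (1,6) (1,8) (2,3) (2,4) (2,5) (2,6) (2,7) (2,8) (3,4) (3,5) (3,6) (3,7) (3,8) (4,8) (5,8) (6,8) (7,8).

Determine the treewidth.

4

A width-4 tree decomposition is:
Bags: B1 = {0, 1, 2, 3, 8}  B2 = {0, 2, 3, 7, 8}  B3 = {1, 2, 3, 5, 8}  B4 = {1, 2, 3, 6, 8}  B5 = {1, 2, 3, 4, 8}
Tree: B1–B2, B1–B3, B3–B4, B4–B5
Each bag holds 5 vertices, so the decomposition has width 4, which upper-bounds the treewidth. For the lower bound, the 5 vertices {0, 1, 2, 3, 8} are pairwise adjacent, and any tree decomposition puts a clique entirely inside one bag — forcing width ≥ 4. Therefore the treewidth is 4.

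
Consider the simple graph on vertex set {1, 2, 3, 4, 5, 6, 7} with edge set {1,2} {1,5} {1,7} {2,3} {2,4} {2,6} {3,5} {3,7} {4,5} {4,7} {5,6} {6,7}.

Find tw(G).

A width-3 tree decomposition is:
Bags: B1 = {2, 5, 6, 7}  B2 = {2, 3, 5, 7}  B3 = {2, 4, 5, 7}  B4 = {1, 2, 5, 7}
Tree: B1–B2, B2–B3, B3–B4
The largest bag has 4 vertices, giving width 3; this decomposition certifies tw(G) ≤ 3. For the lower bound: the 4 vertex sets {6,7}, {2,3}, {5}, {4} are disjoint, each induces a connected subgraph, and every pair is joined by at least one edge of G. Contracting each set to a single vertex therefore yields K_{4} as a minor, and since treewidth is minor-monotone, tw(G) ≥ tw(K_{4}) = 3. The upper and lower bounds meet at 3, so that is the treewidth.

3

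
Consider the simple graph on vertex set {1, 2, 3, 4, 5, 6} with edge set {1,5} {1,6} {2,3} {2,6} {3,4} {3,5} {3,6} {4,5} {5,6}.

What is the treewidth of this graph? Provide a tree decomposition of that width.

Each bag holds 3 vertices, so the decomposition has width 2, which upper-bounds the treewidth. On the other hand G contains the 3-clique {1, 5, 6}. A clique must lie in a single bag of any decomposition, so no decomposition can have width below 2. Hence tw(G) = 2 exactly.

Treewidth 2.
One optimal decomposition is:
Bags: B1 = {3, 5, 6}  B2 = {1, 5, 6}  B3 = {3, 4, 5}  B4 = {2, 3, 6}
Tree: B1–B2, B1–B3, B1–B4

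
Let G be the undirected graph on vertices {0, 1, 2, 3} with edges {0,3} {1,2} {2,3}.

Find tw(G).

A width-1 tree decomposition is:
Bags: B1 = {1, 2}  B2 = {2, 3}  B3 = {0, 3}
Tree: B1–B2, B2–B3
Each bag holds 2 vertices, so the decomposition has width 1, which upper-bounds the treewidth. Any graph with an edge has treewidth ≥ 1, and G has the edge 1–2. Hence tw(G) = 1 exactly.

1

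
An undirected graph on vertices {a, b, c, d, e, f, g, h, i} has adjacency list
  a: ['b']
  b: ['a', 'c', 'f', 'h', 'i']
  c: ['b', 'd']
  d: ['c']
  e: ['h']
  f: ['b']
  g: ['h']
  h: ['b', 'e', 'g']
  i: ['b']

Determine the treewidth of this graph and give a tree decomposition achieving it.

The largest bag has 2 vertices, giving width 1; this decomposition certifies tw(G) ≤ 1. G has an edge, so its treewidth is at least 1. Hence tw(G) = 1 exactly.

Treewidth 1.
Bags: B1 = {b, h}  B2 = {b, c}  B3 = {a, b}  B4 = {b, f}  B5 = {e, h}  B6 = {g, h}  B7 = {b, i}  B8 = {c, d}
Tree: B1–B2, B1–B3, B1–B4, B1–B5, B5–B6, B4–B7, B2–B8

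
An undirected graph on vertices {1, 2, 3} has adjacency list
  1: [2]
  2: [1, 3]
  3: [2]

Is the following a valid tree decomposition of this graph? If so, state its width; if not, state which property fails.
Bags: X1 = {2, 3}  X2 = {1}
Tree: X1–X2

No — edge (2,1) lies in no bag.

A tree decomposition must satisfy three properties: every vertex lies in some bag; for every edge, both endpoints lie together in some bag; and for every vertex, the bags containing it form a connected subtree. Here edge (2,1) lies in no bag, so the decomposition is invalid.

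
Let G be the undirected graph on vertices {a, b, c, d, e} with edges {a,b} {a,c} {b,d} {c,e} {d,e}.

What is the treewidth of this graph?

2

A width-2 tree decomposition is:
Bags: B1 = {a, b, c}  B2 = {b, c, d}  B3 = {c, d, e}
Tree: B1–B2, B2–B3
Each bag holds 3 vertices, so the decomposition has width 2, which upper-bounds the treewidth. The edges c–a–b–d–e–c form a cycle, so G is not a tree and its treewidth is at least 2. Combining the bounds, tw(G) = 2.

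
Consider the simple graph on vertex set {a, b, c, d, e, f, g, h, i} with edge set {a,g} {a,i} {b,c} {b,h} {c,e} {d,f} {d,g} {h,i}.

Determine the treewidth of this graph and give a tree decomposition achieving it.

Treewidth 1.
One such decomposition:
Bags: B1 = {c, e}  B2 = {b, c}  B3 = {b, h}  B4 = {h, i}  B5 = {a, i}  B6 = {a, g}  B7 = {d, g}  B8 = {d, f}
Tree: B1–B2, B2–B3, B3–B4, B4–B5, B5–B6, B6–B7, B7–B8

Each bag holds 2 vertices, so the decomposition has width 1, which upper-bounds the treewidth. Since G has at least one edge (e.g. e–c), it is not an edgeless graph, so tw(G) ≥ 1. Combining the bounds, tw(G) = 1.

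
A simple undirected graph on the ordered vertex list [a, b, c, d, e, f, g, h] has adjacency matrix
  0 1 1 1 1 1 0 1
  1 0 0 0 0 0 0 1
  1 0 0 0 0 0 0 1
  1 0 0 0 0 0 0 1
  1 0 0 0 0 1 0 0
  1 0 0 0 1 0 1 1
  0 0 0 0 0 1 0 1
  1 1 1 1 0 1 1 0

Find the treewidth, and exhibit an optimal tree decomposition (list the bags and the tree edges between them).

Treewidth 2.
One optimal decomposition is:
Bags: B1 = {a, f, h}  B2 = {a, b, h}  B3 = {a, c, h}  B4 = {a, e, f}  B5 = {f, g, h}  B6 = {a, d, h}
Tree: B1–B2, B1–B3, B1–B4, B1–B5, B2–B6

The largest bag has 3 vertices, giving width 2; this decomposition certifies tw(G) ≤ 2. For the lower bound, the 3 vertices {a, e, f} are pairwise adjacent, and any tree decomposition puts a clique entirely inside one bag — forcing width ≥ 2. Therefore the treewidth is 2.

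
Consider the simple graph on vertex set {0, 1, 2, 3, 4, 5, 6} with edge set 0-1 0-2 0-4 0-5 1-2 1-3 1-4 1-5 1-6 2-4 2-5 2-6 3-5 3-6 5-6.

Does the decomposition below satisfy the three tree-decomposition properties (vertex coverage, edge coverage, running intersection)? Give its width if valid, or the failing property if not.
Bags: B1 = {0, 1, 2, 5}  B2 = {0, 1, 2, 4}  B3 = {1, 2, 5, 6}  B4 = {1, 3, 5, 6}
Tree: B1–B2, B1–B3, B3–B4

Yes; width 3.

Every vertex of G appears in some bag (union = {0, 1, 2, 3, 4, 5, 6}); every edge is covered by a bag; and for each vertex v the set of bags containing v is connected in the bag tree. The decomposition is therefore valid. The largest bag has 4 vertices, so the width is 3.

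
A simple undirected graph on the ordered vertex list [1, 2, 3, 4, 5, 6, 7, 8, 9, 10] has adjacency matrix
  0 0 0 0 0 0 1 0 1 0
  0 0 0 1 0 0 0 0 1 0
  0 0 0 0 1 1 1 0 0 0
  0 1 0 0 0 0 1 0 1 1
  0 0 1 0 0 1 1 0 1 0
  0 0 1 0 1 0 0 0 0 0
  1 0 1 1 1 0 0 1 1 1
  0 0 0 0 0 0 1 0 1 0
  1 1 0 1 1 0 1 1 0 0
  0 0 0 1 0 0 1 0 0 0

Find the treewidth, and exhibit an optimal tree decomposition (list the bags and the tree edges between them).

Treewidth 2.
One optimal decomposition is:
Bags: B1 = {4, 7, 9}  B2 = {1, 7, 9}  B3 = {4, 7, 10}  B4 = {5, 7, 9}  B5 = {3, 5, 7}  B6 = {7, 8, 9}  B7 = {2, 4, 9}  B8 = {3, 5, 6}
Tree: B1–B2, B1–B3, B2–B4, B4–B5, B1–B6, B1–B7, B5–B8

The largest bag has 3 vertices, giving width 2; this decomposition certifies tw(G) ≤ 2. For the lower bound, the 3 vertices {2, 4, 9} are pairwise adjacent, and any tree decomposition puts a clique entirely inside one bag — forcing width ≥ 2. Therefore the treewidth is 2.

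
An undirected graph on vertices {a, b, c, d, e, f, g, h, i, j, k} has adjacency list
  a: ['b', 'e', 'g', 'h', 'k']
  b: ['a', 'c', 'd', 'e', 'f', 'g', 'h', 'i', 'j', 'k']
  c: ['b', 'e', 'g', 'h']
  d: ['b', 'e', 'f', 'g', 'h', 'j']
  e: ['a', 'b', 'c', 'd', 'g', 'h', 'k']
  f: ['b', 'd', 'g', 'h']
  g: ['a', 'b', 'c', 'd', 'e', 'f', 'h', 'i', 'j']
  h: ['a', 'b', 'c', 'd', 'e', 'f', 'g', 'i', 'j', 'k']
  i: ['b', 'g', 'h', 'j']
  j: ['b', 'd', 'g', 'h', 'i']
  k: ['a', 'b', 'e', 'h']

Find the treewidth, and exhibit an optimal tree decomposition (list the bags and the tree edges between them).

Every bag has size at most 5, so the width is 5 − 1 = 4 and tw(G) ≤ 4. Conversely, {b, d, g, h, j} is a clique of size 5, and the vertices of any clique must share a bag in every tree decomposition; so some bag has ≥ 5 vertices and tw(G) ≥ 4. Therefore the treewidth is 4.

Treewidth 4.
Bags: B1 = {b, d, e, g, h}  B2 = {b, c, e, g, h}  B3 = {a, b, e, g, h}  B4 = {b, d, g, h, j}  B5 = {b, d, f, g, h}  B6 = {a, b, e, h, k}  B7 = {b, g, h, i, j}
Tree: B1–B2, B1–B3, B1–B4, B4–B5, B3–B6, B4–B7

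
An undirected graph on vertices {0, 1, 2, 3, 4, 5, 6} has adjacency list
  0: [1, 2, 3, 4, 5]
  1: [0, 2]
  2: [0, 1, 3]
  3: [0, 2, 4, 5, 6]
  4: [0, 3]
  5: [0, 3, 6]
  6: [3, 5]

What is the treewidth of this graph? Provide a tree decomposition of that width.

Treewidth 2.
One such decomposition:
Bags: B1 = {0, 1, 2}  B2 = {0, 2, 3}  B3 = {0, 3, 5}  B4 = {3, 5, 6}  B5 = {0, 3, 4}
Tree: B1–B2, B2–B3, B3–B4, B3–B5

Every bag has size at most 3, so the width is 3 − 1 = 2 and tw(G) ≤ 2. For the lower bound, the 3 vertices {0, 1, 2} are pairwise adjacent, and any tree decomposition puts a clique entirely inside one bag — forcing width ≥ 2. Combining the bounds, tw(G) = 2.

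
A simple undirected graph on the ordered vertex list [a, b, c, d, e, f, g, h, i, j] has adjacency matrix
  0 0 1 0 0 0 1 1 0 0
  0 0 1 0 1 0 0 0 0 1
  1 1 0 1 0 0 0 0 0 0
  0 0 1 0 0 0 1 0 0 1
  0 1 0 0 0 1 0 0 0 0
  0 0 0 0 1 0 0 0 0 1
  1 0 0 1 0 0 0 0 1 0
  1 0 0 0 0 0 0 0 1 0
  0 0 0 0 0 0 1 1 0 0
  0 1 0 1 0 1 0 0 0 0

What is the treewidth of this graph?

2

A width-2 tree decomposition is:
Bags: B1 = {b, e, f}  B2 = {b, f, j}  B3 = {b, c, j}  B4 = {c, d, j}  B5 = {a, c, d}  B6 = {a, d, g}  B7 = {a, g, h}  B8 = {g, h, i}
Tree: B1–B2, B2–B3, B3–B4, B4–B5, B5–B6, B6–B7, B7–B8
Each bag holds 3 vertices, so the decomposition has width 2, which upper-bounds the treewidth. The edges e–f–j–b–e form a cycle, so G is not a tree and its treewidth is at least 2. Therefore the treewidth is 2.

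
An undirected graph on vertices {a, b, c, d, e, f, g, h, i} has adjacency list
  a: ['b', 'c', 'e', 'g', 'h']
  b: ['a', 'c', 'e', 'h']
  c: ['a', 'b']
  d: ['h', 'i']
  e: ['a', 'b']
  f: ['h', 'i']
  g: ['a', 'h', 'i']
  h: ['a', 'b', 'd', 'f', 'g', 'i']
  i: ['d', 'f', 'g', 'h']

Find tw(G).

A width-2 tree decomposition is:
Bags: B1 = {g, h, i}  B2 = {d, h, i}  B3 = {a, g, h}  B4 = {f, h, i}  B5 = {a, b, h}  B6 = {a, b, c}  B7 = {a, b, e}
Tree: B1–B2, B1–B3, B2–B4, B3–B5, B5–B6, B6–B7
Each bag holds 3 vertices, so the decomposition has width 2, which upper-bounds the treewidth. For the lower bound, the 3 vertices {a, b, e} are pairwise adjacent, and any tree decomposition puts a clique entirely inside one bag — forcing width ≥ 2. Therefore the treewidth is 2.

2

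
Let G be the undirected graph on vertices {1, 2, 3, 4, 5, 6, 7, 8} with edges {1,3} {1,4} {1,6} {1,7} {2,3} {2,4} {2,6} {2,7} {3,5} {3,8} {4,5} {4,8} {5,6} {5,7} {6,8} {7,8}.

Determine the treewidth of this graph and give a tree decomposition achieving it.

The largest bag has 5 vertices, giving width 4; this decomposition certifies tw(G) ≤ 4. For the lower bound: the 5 vertex sets {7,8}, {1,3}, {2,4}, {5}, {6} are disjoint, each induces a connected subgraph, and every pair is joined by at least one edge of G. Contracting each set to a single vertex therefore yields K_{5} as a minor, and since treewidth is minor-monotone, tw(G) ≥ tw(K_{5}) = 4. Therefore the treewidth is 4.

Treewidth 4.
Bags: B1 = {1, 2, 5, 7, 8}  B2 = {1, 2, 3, 5, 8}  B3 = {1, 2, 4, 5, 8}  B4 = {1, 2, 5, 6, 8}
Tree: B1–B2, B2–B3, B3–B4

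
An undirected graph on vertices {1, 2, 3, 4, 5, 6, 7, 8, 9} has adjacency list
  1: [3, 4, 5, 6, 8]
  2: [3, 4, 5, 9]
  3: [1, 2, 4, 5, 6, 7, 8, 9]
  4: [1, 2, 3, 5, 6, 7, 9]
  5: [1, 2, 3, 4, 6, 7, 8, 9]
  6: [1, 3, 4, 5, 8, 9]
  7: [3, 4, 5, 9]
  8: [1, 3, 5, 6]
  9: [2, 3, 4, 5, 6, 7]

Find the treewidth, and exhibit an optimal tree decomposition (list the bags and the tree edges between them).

Each bag holds 5 vertices, so the decomposition has width 4, which upper-bounds the treewidth. For the lower bound, the 5 vertices {1, 3, 5, 6, 8} are pairwise adjacent, and any tree decomposition puts a clique entirely inside one bag — forcing width ≥ 4. Combining the bounds, tw(G) = 4.

Treewidth 4.
One such decomposition:
Bags: B1 = {3, 4, 5, 6, 9}  B2 = {1, 3, 4, 5, 6}  B3 = {3, 4, 5, 7, 9}  B4 = {2, 3, 4, 5, 9}  B5 = {1, 3, 5, 6, 8}
Tree: B1–B2, B1–B3, B3–B4, B2–B5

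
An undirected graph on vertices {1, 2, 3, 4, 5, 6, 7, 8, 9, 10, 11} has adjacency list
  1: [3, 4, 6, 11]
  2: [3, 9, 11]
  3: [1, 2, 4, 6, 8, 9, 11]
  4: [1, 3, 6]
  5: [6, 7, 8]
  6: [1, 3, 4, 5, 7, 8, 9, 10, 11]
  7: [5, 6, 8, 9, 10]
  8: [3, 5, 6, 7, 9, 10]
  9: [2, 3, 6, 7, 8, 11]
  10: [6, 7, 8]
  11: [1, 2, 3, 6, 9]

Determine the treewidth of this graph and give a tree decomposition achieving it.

The largest bag has 4 vertices, giving width 3; this decomposition certifies tw(G) ≤ 3. For the lower bound, the 4 vertices {2, 3, 9, 11} are pairwise adjacent, and any tree decomposition puts a clique entirely inside one bag — forcing width ≥ 3. Hence tw(G) = 3 exactly.

Treewidth 3.
Bags: B1 = {6, 7, 8, 9}  B2 = {3, 6, 8, 9}  B3 = {3, 6, 9, 11}  B4 = {1, 3, 6, 11}  B5 = {5, 6, 7, 8}  B6 = {1, 3, 4, 6}  B7 = {2, 3, 9, 11}  B8 = {6, 7, 8, 10}
Tree: B1–B2, B2–B3, B3–B4, B1–B5, B4–B6, B3–B7, B5–B8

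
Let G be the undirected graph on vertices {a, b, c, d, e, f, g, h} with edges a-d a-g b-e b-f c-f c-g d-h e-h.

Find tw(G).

A width-2 tree decomposition is:
Bags: B1 = {a, d, g}  B2 = {c, d, g}  B3 = {c, d, f}  B4 = {b, d, f}  B5 = {b, d, e}  B6 = {d, e, h}
Tree: B1–B2, B2–B3, B3–B4, B4–B5, B5–B6
The largest bag has 3 vertices, giving width 2; this decomposition certifies tw(G) ≤ 2. For the lower bound, G contains the cycle d–a–g–c–f–b–e–h–d, so G is not a forest; only forests have treewidth ≤ 1, hence tw(G) ≥ 2. Hence tw(G) = 2 exactly.

2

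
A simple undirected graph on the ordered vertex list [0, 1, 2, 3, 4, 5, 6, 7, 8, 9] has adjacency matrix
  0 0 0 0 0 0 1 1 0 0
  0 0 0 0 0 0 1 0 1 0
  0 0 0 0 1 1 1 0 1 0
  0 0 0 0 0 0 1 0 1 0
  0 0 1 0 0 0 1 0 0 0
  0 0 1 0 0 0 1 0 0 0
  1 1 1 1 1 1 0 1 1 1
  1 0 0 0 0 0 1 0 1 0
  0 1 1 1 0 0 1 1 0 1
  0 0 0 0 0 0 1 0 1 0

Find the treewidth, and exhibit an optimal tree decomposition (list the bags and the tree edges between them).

Every bag has size at most 3, so the width is 3 − 1 = 2 and tw(G) ≤ 2. Conversely, {0, 6, 7} is a clique of size 3, and the vertices of any clique must share a bag in every tree decomposition; so some bag has ≥ 3 vertices and tw(G) ≥ 2. Therefore the treewidth is 2.

Treewidth 2.
One such decomposition:
Bags: B1 = {2, 6, 8}  B2 = {1, 6, 8}  B3 = {3, 6, 8}  B4 = {6, 8, 9}  B5 = {2, 4, 6}  B6 = {6, 7, 8}  B7 = {0, 6, 7}  B8 = {2, 5, 6}
Tree: B1–B2, B2–B3, B2–B4, B1–B5, B4–B6, B6–B7, B5–B8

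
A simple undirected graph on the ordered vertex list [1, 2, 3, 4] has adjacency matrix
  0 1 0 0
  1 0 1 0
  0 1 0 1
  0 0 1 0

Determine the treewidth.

A width-1 tree decomposition is:
Bags: B1 = {1, 2}  B2 = {2, 3}  B3 = {3, 4}
Tree: B1–B2, B2–B3
The largest bag has 2 vertices, giving width 1; this decomposition certifies tw(G) ≤ 1. Since G has at least one edge (e.g. 1–2), it is not an edgeless graph, so tw(G) ≥ 1. The upper and lower bounds meet at 1, so that is the treewidth.

1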